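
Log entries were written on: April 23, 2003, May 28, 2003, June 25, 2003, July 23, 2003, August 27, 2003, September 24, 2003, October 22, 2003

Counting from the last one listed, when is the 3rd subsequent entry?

Gaps: 35, 28, 28, 35, 28, 28 days — a mix of 28 and 35. Every date is a Wednesday.
Each is the 4th Wednesday of its month.
4th Wednesday of November 2003: November 26, 2003.
4th Wednesday of December 2003: December 24, 2003.
4th Wednesday of January 2004: January 28, 2004.

January 28, 2004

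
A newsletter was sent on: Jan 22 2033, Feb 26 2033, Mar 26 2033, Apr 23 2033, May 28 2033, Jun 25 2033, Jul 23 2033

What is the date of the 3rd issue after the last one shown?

Oct 22 2033

These are Saturdays at 28- or 35-day spacing (35, 28, 28, 35, 28, 28).
The pattern: 4th Saturday of the month.
4th Saturday of August 2033: Aug 27 2033.
September 2033 — 4th Saturday is Sep 24 2033.
October 2033 — 4th Saturday is Oct 22 2033.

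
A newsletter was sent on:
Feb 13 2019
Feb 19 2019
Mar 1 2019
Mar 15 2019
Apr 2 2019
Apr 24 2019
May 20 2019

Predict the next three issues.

Intervals are 6, 10, 14, 18, 22, 26 days — an arithmetic progression with common difference 4.
Next gap: 30 days. May 20 2019 + 30 days = Jun 19 2019.
Next gap: 34 days. Jun 19 2019 + 34 days = Jul 23 2019.
Next gap: 38 days. Jul 23 2019 + 38 days = Aug 30 2019.

Jun 19 2019, Jul 23 2019, Aug 30 2019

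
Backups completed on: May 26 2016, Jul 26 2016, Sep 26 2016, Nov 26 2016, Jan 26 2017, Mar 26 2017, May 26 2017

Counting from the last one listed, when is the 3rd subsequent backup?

Nov 26 2017

Each date is the 26th; the gaps (61, 62, 61, 61, 59, 61) track the month lengths.
The rule is the 26th of every 2 months.
Next: July 2017 → Jul 26 2017.
Next: September 2017 → Sep 26 2017.
November 2017: Nov 26 2017.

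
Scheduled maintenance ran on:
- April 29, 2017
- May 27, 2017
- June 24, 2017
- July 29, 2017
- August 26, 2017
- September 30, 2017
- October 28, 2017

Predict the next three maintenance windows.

These are Saturdays with 28, 28, 35, 28, 35, 28-day gaps.
Each is the final Saturday of its month — April 29, 2017 is past the 28th, so '4th Saturday' doesn't fit.
November 2017 ends with Saturday November 25, 2017.
December 2017 ends with Saturday December 30, 2017.
Last Saturday of January 2018: January 27, 2018.

November 25, 2017; December 30, 2017; January 27, 2018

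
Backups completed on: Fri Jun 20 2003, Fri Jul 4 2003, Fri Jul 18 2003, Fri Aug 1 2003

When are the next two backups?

Fri Aug 15 2003, Fri Aug 29 2003

The spacing is 14, 14, 14 days — always 14 days.
Fri Aug 1 2003 + 14 days = Fri Aug 15 2003.
Fri Aug 15 2003 + 14 days = Fri Aug 29 2003.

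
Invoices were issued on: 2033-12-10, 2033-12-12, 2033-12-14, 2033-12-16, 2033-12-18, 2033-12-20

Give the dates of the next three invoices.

The spacing is 2, 2, 2, 2, 2 days — always 2 days.
2033-12-20 + 2 days = 2033-12-22.
2033-12-22 + 2 days = 2033-12-24.
2033-12-24 + 2 days = 2033-12-26.

2033-12-22, 2033-12-24, 2033-12-26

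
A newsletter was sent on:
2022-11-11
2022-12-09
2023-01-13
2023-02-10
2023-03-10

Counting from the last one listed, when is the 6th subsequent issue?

These are Fridays at 28- or 35-day spacing (28, 35, 28, 28).
The pattern: 2nd Friday of the month.
April 2023 — 2nd Friday is 2023-04-14.
May 2023 — 2nd Friday is 2023-05-12.
2nd Friday of June 2023: 2023-06-09.
July 2023 — 2nd Friday is 2023-07-14.
2nd Friday of August 2023: 2023-08-11.
2nd Friday of September 2023: 2023-09-08.

2023-09-08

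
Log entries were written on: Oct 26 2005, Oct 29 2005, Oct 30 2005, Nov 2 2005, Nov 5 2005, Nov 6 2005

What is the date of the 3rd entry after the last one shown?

The gap pattern 3, 1, 3, 3, 1 repeats every 3 events.
These are the Wednesdays, Saturdays and Sundays of each week.
Next Wednesday: Nov 9 2005.
The following Saturday is Nov 12 2005.
The following Sunday is Nov 13 2005.

Nov 13 2005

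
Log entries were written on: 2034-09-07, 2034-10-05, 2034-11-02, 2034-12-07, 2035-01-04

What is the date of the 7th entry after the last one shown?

Gaps: 28, 28, 35, 28 days — a mix of 28 and 35. Every date is a Thursday.
Each is the 1st Thursday of its month.
February 2035 — 1st Thursday is 2035-02-01.
March 2035 — 1st Thursday is 2035-03-01.
April 2035 — 1st Thursday is 2035-04-05.
1st Thursday of May 2035: 2035-05-03.
1st Thursday of June 2035: 2035-06-07.
1st Thursday of July 2035: 2035-07-05.
1st Thursday of August 2035: 2035-08-02.

2035-08-02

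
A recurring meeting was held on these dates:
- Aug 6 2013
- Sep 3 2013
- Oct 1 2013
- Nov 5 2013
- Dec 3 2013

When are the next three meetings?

Jan 7 2014, Feb 4 2014, Mar 4 2014

Gaps: 28, 28, 35, 28 days — a mix of 28 and 35. Every date is a Tuesday.
Each is the 1st Tuesday of its month.
1st Tuesday of January 2014: Jan 7 2014.
February 2014 — 1st Tuesday is Feb 4 2014.
March 2014 — 1st Tuesday is Mar 4 2014.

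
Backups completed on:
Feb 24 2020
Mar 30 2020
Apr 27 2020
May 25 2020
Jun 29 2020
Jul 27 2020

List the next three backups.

Aug 31 2020, Sep 28 2020, Oct 26 2020

Every date is a Monday; gaps 35, 28, 28, 35, 28 days.
Each is the last Monday of its month (at least one falls on the 29th or later, ruling out '4th Monday').
August 2020 ends with Monday Aug 31 2020.
Last Monday of September 2020: Sep 28 2020.
Last Monday of October 2020: Oct 26 2020.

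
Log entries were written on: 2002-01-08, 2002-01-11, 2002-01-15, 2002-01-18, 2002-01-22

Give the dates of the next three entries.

Gaps: 3, 4, 3, 4 days — not constant, but cyclic with period 2.
The events fall on every Tuesday and Friday.
The following Friday is 2002-01-25.
The following Tuesday is 2002-01-29.
Next Friday: 2002-02-01.

2002-01-25, 2002-01-29, 2002-02-01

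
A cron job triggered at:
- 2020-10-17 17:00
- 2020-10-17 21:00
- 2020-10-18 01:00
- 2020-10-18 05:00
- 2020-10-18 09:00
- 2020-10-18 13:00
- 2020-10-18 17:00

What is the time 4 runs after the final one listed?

The interval is a steady 4 hours (4, 4, 4, 4, 4, 4).
2020-10-18 17:00 + 4 h = 2020-10-18 21:00.
2020-10-18 21:00 + 4 h = 2020-10-19 01:00.
2020-10-19 01:00 + 4 h = 2020-10-19 05:00.
2020-10-19 05:00 + 4 h = 2020-10-19 09:00.

2020-10-19 09:00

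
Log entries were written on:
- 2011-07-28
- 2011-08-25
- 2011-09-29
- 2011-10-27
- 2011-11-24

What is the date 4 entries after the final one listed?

2012-03-29

These are Thursdays with 28, 35, 28, 28-day gaps.
Each is the final Thursday of its month — 2011-09-29 is past the 28th, so '4th Thursday' doesn't fit.
December 2011 ends with Thursday 2011-12-29.
January 2012 ends with Thursday 2012-01-26.
February 2012 ends with Thursday 2012-02-23.
Last Thursday of March 2012: 2012-03-29.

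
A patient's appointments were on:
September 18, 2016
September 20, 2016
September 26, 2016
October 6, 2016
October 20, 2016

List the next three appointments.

November 7, 2016; November 29, 2016; December 25, 2016

The spacing grows by 4 each time: 2, 6, 10, 14 days.
Next gap: 18 days. October 20, 2016 + 18 days = November 7, 2016.
Next gap: 22 days. November 7, 2016 + 22 days = November 29, 2016.
Next gap: 26 days. November 29, 2016 + 26 days = December 25, 2016.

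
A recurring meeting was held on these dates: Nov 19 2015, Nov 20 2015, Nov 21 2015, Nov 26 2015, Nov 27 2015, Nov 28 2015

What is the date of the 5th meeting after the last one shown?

Dec 11 2015

Gaps: 1, 1, 5, 1, 1 days — not constant, but cyclic with period 3.
The events fall on every Thursday, Friday and Saturday.
Next Thursday: Dec 3 2015.
The following Friday is Dec 4 2015.
The following Saturday is Dec 5 2015.
Next Thursday: Dec 10 2015.
The following Friday is Dec 11 2015.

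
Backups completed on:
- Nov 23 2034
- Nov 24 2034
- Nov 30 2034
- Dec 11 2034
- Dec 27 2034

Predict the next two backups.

Gaps: 1, 6, 11, 16 days — each gap is 5 larger than the previous one.
Next gap: 21 days. Dec 27 2034 + 21 days = Jan 17 2035.
Next gap: 26 days. Jan 17 2035 + 26 days = Feb 12 2035.

Jan 17 2035, Feb 12 2035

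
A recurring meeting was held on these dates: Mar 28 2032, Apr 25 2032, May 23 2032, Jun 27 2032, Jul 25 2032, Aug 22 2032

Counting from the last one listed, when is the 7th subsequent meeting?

These are Sundays at 28- or 35-day spacing (28, 28, 35, 28, 28).
The pattern: 4th Sunday of the month.
September 2032 — 4th Sunday is Sep 26 2032.
4th Sunday of October 2032: Oct 24 2032.
4th Sunday of November 2032: Nov 28 2032.
December 2032 — 4th Sunday is Dec 26 2032.
January 2033 — 4th Sunday is Jan 23 2033.
February 2033 — 4th Sunday is Feb 27 2033.
4th Sunday of March 2033: Mar 27 2033.

Mar 27 2033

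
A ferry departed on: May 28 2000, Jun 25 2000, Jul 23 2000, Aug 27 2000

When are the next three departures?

Gaps: 28, 28, 35 days — a mix of 28 and 35. Every date is a Sunday.
Each is the 4th Sunday of its month.
September 2000 — 4th Sunday is Sep 24 2000.
October 2000 — 4th Sunday is Oct 22 2000.
November 2000 — 4th Sunday is Nov 26 2000.

Sep 24 2000, Oct 22 2000, Nov 26 2000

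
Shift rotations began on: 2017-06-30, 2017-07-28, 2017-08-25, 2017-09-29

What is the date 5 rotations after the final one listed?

Every date is a Friday; gaps 28, 28, 35 days.
Each is the last Friday of its month (at least one falls on the 29th or later, ruling out '4th Friday').
Last Friday of October 2017: 2017-10-27.
Last Friday of November 2017: 2017-11-24.
Last Friday of December 2017: 2017-12-29.
Last Friday of January 2018: 2018-01-26.
Last Friday of February 2018: 2018-02-23.

2018-02-23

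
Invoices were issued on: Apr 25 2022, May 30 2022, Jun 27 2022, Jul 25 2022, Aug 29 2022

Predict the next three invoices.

These are Mondays with 35, 28, 28, 35-day gaps.
Each is the final Monday of its month — May 30 2022 is past the 28th, so '4th Monday' doesn't fit.
Last Monday of September 2022: Sep 26 2022.
October 2022 ends with Monday Oct 31 2022.
Last Monday of November 2022: Nov 28 2022.

Sep 26 2022, Oct 31 2022, Nov 28 2022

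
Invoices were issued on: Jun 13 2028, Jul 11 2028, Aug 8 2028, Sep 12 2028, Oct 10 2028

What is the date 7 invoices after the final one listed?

May 8 2029

Gaps: 28, 28, 35, 28 days — a mix of 28 and 35. Every date is a Tuesday.
Each is the 2nd Tuesday of its month.
2nd Tuesday of November 2028: Nov 14 2028.
December 2028 — 2nd Tuesday is Dec 12 2028.
January 2029 — 2nd Tuesday is Jan 9 2029.
February 2029 — 2nd Tuesday is Feb 13 2029.
March 2029 — 2nd Tuesday is Mar 13 2029.
2nd Tuesday of April 2029: Apr 10 2029.
May 2029 — 2nd Tuesday is May 8 2029.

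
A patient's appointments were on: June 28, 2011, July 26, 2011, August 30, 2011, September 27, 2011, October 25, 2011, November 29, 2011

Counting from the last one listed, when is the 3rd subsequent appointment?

February 28, 2012

Every date is a Tuesday; gaps 28, 35, 28, 28, 35 days.
Each is the last Tuesday of its month (at least one falls on the 29th or later, ruling out '4th Tuesday').
Last Tuesday of December 2011: December 27, 2011.
January 2012 ends with Tuesday January 31, 2012.
Last Tuesday of February 2012: February 28, 2012.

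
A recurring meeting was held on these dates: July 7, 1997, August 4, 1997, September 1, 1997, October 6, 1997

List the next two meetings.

Gaps: 28, 28, 35 days — a mix of 28 and 35. Every date is a Monday.
Each is the 1st Monday of its month.
1st Monday of November 1997: November 3, 1997.
December 1997 — 1st Monday is December 1, 1997.

November 3, 1997; December 1, 1997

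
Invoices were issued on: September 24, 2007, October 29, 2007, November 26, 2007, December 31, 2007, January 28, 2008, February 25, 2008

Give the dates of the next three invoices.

March 31, 2008; April 28, 2008; May 26, 2008

All Mondays; the gaps (35, 28, 35, 28, 28) vary with month length.
This is the last Monday of each month.
Last Monday of March 2008: March 31, 2008.
April 2008 ends with Monday April 28, 2008.
Last Monday of May 2008: May 26, 2008.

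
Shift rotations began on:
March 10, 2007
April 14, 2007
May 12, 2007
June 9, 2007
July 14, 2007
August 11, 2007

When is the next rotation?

September 8, 2007

Gaps: 35, 28, 28, 35, 28 days — a mix of 28 and 35. Every date is a Saturday.
Each is the 2nd Saturday of its month.
2nd Saturday of September 2007: September 8, 2007.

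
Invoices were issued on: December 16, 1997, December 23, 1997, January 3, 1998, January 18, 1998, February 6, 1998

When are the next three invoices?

The spacing grows by 4 each time: 7, 11, 15, 19 days.
Next gap: 23 days. February 6, 1998 + 23 days = March 1, 1998.
Next gap: 27 days. March 1, 1998 + 27 days = March 28, 1998.
Next gap: 31 days. March 28, 1998 + 31 days = April 28, 1998.

March 1, 1998; March 28, 1998; April 28, 1998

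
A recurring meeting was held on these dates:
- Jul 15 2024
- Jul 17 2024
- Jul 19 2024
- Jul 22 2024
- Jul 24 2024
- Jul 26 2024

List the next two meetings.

Jul 29 2024, Jul 31 2024

Gaps: 2, 2, 3, 2, 2 days — not constant, but cyclic with period 3.
The events fall on every Monday, Wednesday and Friday.
The following Monday is Jul 29 2024.
The following Wednesday is Jul 31 2024.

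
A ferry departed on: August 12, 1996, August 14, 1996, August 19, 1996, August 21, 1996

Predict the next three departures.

Gaps: 2, 5, 2 days — not constant, but cyclic with period 2.
The events fall on every Monday and Wednesday.
The following Monday is August 26, 1996.
Next Wednesday: August 28, 1996.
The following Monday is September 2, 1996.

August 26, 1996; August 28, 1996; September 2, 1996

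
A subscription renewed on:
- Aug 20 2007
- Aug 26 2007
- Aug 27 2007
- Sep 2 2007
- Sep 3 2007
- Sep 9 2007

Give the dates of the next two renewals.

Sep 10 2007, Sep 16 2007

The gap pattern 6, 1, 6, 1, 6 repeats every 2 events.
These are the Mondays and Sundays of each week.
The following Monday is Sep 10 2007.
The following Sunday is Sep 16 2007.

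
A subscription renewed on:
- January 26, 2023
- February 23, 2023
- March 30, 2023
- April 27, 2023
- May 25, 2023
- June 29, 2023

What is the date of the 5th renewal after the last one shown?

These are Thursdays with 28, 35, 28, 28, 35-day gaps.
Each is the final Thursday of its month — March 30, 2023 is past the 28th, so '4th Thursday' doesn't fit.
Last Thursday of July 2023: July 27, 2023.
August 2023 ends with Thursday August 31, 2023.
Last Thursday of September 2023: September 28, 2023.
Last Thursday of October 2023: October 26, 2023.
Last Thursday of November 2023: November 30, 2023.

November 30, 2023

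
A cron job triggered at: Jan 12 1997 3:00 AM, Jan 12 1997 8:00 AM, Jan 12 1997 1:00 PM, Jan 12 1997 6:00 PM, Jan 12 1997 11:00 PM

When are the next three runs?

The interval is a steady 5 hours (5, 5, 5, 5).
Jan 12 1997 11:00 PM + 5 h = Jan 13 1997 4:00 AM.
Jan 13 1997 4:00 AM + 5 h = Jan 13 1997 9:00 AM.
Jan 13 1997 9:00 AM + 5 h = Jan 13 1997 2:00 PM.

Jan 13 1997 4:00 AM, Jan 13 1997 9:00 AM, Jan 13 1997 2:00 PM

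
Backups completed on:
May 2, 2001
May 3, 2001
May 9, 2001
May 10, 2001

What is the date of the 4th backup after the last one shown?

Gaps: 1, 6, 1 days — not constant, but cyclic with period 2.
The events fall on every Wednesday and Thursday.
Next Wednesday: May 16, 2001.
The following Thursday is May 17, 2001.
Next Wednesday: May 23, 2001.
Next Thursday: May 24, 2001.

May 24, 2001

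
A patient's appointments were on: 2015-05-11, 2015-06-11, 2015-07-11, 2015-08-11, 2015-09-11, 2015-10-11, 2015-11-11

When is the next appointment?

2015-12-11

The day-of-month is always 11 (31, 30, 31, 31, 30, 31 days between events).
So this recurs on the 11th of each month.
Next: December 2015 → 2015-12-11.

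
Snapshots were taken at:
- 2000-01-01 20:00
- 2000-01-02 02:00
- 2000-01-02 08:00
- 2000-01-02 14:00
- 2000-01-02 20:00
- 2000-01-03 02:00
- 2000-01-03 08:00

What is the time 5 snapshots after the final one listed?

2000-01-04 14:00

Gaps: 6, 6, 6, 6, 6, 6 hours — each event is 6 hours after the previous one.
2000-01-03 08:00 + 6 h = 2000-01-03 14:00.
2000-01-03 14:00 + 6 h = 2000-01-03 20:00.
2000-01-03 20:00 + 6 h = 2000-01-04 02:00.
2000-01-04 02:00 + 6 h = 2000-01-04 08:00.
2000-01-04 08:00 + 6 h = 2000-01-04 14:00.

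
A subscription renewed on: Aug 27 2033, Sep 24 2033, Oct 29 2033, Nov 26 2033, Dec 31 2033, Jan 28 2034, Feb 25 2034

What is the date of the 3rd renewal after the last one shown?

May 27 2034

All Saturdays; the gaps (28, 35, 28, 35, 28, 28) vary with month length.
This is the last Saturday of each month.
March 2034 ends with Saturday Mar 25 2034.
April 2034 ends with Saturday Apr 29 2034.
Last Saturday of May 2034: May 27 2034.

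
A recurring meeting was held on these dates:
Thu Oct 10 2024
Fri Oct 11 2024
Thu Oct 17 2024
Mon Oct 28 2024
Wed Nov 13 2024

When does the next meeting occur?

Wed Dec 4 2024

Gaps: 1, 6, 11, 16 days — each gap is 5 larger than the previous one.
Next gap: 21 days. Wed Nov 13 2024 + 21 days = Wed Dec 4 2024.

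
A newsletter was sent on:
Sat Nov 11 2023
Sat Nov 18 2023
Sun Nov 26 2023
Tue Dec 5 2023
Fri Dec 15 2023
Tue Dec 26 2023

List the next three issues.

Gaps: 7, 8, 9, 10, 11 days — each gap is 1 larger than the previous one.
Next gap: 12 days. Tue Dec 26 2023 + 12 days = Sun Jan 7 2024.
Next gap: 13 days. Sun Jan 7 2024 + 13 days = Sat Jan 20 2024.
Next gap: 14 days. Sat Jan 20 2024 + 14 days = Sat Feb 3 2024.

Sun Jan 7 2024, Sat Jan 20 2024, Sat Feb 3 2024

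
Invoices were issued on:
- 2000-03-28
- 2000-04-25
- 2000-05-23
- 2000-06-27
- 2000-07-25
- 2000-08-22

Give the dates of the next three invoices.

2000-09-26, 2000-10-24, 2000-11-28

These are Tuesdays at 28- or 35-day spacing (28, 28, 35, 28, 28).
The pattern: 4th Tuesday of the month.
4th Tuesday of September 2000: 2000-09-26.
4th Tuesday of October 2000: 2000-10-24.
November 2000 — 4th Tuesday is 2000-11-28.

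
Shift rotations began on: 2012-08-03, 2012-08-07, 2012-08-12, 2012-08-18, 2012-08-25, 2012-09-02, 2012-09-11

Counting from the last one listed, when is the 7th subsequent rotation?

Intervals are 4, 5, 6, 7, 8, 9 days — an arithmetic progression with common difference 1.
Next gap: 10 days. 2012-09-11 + 10 days = 2012-09-21.
Next gap: 11 days. 2012-09-21 + 11 days = 2012-10-02.
Next gap: 12 days. 2012-10-02 + 12 days = 2012-10-14.
Next gap: 13 days. 2012-10-14 + 13 days = 2012-10-27.
Next gap: 14 days. 2012-10-27 + 14 days = 2012-11-10.
Next gap: 15 days. 2012-11-10 + 15 days = 2012-11-25.
Next gap: 16 days. 2012-11-25 + 16 days = 2012-12-11.

2012-12-11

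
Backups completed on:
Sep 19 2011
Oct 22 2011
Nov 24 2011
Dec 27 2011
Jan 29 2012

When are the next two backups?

Mar 2 2012, Apr 4 2012

The spacing is 33, 33, 33, 33 days — always 33 days.
Jan 29 2012 + 33 days = Mar 2 2012.
Mar 2 2012 + 33 days = Apr 4 2012.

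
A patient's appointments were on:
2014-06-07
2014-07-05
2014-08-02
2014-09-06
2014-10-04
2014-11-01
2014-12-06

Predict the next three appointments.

Gaps: 28, 28, 35, 28, 28, 35 days — a mix of 28 and 35. Every date is a Saturday.
Each is the 1st Saturday of its month.
January 2015 — 1st Saturday is 2015-01-03.
1st Saturday of February 2015: 2015-02-07.
1st Saturday of March 2015: 2015-03-07.

2015-01-03, 2015-02-07, 2015-03-07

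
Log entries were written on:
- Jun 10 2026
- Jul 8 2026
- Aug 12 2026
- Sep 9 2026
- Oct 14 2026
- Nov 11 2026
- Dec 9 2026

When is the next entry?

Gaps: 28, 35, 28, 35, 28, 28 days — a mix of 28 and 35. Every date is a Wednesday.
Each is the 2nd Wednesday of its month.
January 2027 — 2nd Wednesday is Jan 13 2027.

Jan 13 2027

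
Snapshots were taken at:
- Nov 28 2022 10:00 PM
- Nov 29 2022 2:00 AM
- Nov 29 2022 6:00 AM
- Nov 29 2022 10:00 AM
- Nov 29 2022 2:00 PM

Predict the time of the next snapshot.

Gaps: 4, 4, 4, 4 hours — each event is 4 hours after the previous one.
Nov 29 2022 2:00 PM + 4 h = Nov 29 2022 6:00 PM.

Nov 29 2022 6:00 PM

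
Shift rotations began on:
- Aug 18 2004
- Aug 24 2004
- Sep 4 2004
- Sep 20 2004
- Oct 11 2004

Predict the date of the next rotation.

The spacing grows by 5 each time: 6, 11, 16, 21 days.
Next gap: 26 days. Oct 11 2004 + 26 days = Nov 6 2004.

Nov 6 2004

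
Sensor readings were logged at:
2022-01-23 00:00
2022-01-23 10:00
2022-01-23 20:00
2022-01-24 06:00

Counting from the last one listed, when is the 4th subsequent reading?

2022-01-25 22:00

The interval is a steady 10 hours (10, 10, 10).
2022-01-24 06:00 + 10 h = 2022-01-24 16:00.
2022-01-24 16:00 + 10 h = 2022-01-25 02:00.
2022-01-25 02:00 + 10 h = 2022-01-25 12:00.
2022-01-25 12:00 + 10 h = 2022-01-25 22:00.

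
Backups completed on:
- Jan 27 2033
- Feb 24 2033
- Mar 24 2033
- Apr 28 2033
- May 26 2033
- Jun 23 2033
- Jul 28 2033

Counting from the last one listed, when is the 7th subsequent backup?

All dates are Thursdays, 28, 28, 35, 28, 28, 35 days apart.
Specifically, the 4th Thursday of each month.
4th Thursday of August 2033: Aug 25 2033.
September 2033 — 4th Thursday is Sep 22 2033.
4th Thursday of October 2033: Oct 27 2033.
November 2033 — 4th Thursday is Nov 24 2033.
December 2033 — 4th Thursday is Dec 22 2033.
4th Thursday of January 2034: Jan 26 2034.
4th Thursday of February 2034: Feb 23 2034.

Feb 23 2034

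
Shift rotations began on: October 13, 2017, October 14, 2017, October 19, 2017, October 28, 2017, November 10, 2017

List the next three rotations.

November 27, 2017; December 18, 2017; January 12, 2018

The spacing grows by 4 each time: 1, 5, 9, 13 days.
Next gap: 17 days. November 10, 2017 + 17 days = November 27, 2017.
Next gap: 21 days. November 27, 2017 + 21 days = December 18, 2017.
Next gap: 25 days. December 18, 2017 + 25 days = January 12, 2018.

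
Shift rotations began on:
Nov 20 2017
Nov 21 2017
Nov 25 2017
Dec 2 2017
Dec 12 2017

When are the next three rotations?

Dec 25 2017, Jan 10 2018, Jan 29 2018

The spacing grows by 3 each time: 1, 4, 7, 10 days.
Next gap: 13 days. Dec 12 2017 + 13 days = Dec 25 2017.
Next gap: 16 days. Dec 25 2017 + 16 days = Jan 10 2018.
Next gap: 19 days. Jan 10 2018 + 19 days = Jan 29 2018.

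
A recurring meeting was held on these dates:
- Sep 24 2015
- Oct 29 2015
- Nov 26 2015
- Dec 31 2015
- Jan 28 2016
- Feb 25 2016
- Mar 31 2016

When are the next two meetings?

All Thursdays; the gaps (35, 28, 35, 28, 28, 35) vary with month length.
This is the last Thursday of each month.
April 2016 ends with Thursday Apr 28 2016.
Last Thursday of May 2016: May 26 2016.

Apr 28 2016, May 26 2016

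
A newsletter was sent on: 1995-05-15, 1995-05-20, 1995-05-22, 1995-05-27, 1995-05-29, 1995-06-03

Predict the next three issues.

Every event lands on a Monday or Saturday (gaps cycle 5, 2, 5, 2, 5).
So the schedule is: every Monday and Saturday.
Next Monday: 1995-06-05.
The following Saturday is 1995-06-10.
The following Monday is 1995-06-12.

1995-06-05, 1995-06-10, 1995-06-12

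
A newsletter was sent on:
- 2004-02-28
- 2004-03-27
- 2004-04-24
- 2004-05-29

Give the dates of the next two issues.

2004-06-26, 2004-07-31

These are Saturdays with 28, 28, 35-day gaps.
Each is the final Saturday of its month — 2004-05-29 is past the 28th, so '4th Saturday' doesn't fit.
Last Saturday of June 2004: 2004-06-26.
July 2004 ends with Saturday 2004-07-31.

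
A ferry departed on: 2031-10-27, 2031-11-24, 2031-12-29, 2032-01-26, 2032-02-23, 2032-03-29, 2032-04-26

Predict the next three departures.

2032-05-31, 2032-06-28, 2032-07-26

These are Mondays with 28, 35, 28, 28, 35, 28-day gaps.
Each is the final Monday of its month — 2031-12-29 is past the 28th, so '4th Monday' doesn't fit.
May 2032 ends with Monday 2032-05-31.
June 2032 ends with Monday 2032-06-28.
July 2032 ends with Monday 2032-07-26.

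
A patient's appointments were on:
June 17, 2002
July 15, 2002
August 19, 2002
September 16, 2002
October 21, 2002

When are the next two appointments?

All dates are Mondays, 28, 35, 28, 35 days apart.
Specifically, the 3rd Monday of each month.
3rd Monday of November 2002: November 18, 2002.
December 2002 — 3rd Monday is December 16, 2002.

November 18, 2002; December 16, 2002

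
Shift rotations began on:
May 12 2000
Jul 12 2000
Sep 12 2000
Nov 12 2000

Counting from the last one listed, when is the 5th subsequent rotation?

The day-of-month is always 12 (61, 62, 61 days between events).
So this recurs on the 12th of every 2 months.
January 2001: Jan 12 2001.
Next: March 2001 → Mar 12 2001.
May 2001: May 12 2001.
July 2001: Jul 12 2001.
Next: September 2001 → Sep 12 2001.

Sep 12 2001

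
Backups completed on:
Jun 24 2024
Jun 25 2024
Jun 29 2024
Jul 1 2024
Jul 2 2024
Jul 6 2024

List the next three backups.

Jul 8 2024, Jul 9 2024, Jul 13 2024

The gap pattern 1, 4, 2, 1, 4 repeats every 3 events.
These are the Mondays, Tuesdays and Saturdays of each week.
The following Monday is Jul 8 2024.
The following Tuesday is Jul 9 2024.
Next Saturday: Jul 13 2024.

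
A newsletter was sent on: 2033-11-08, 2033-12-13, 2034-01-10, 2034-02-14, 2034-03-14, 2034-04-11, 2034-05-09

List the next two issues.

2034-06-13, 2034-07-11

These are Tuesdays at 28- or 35-day spacing (35, 28, 35, 28, 28, 28).
The pattern: 2nd Tuesday of the month.
June 2034 — 2nd Tuesday is 2034-06-13.
2nd Tuesday of July 2034: 2034-07-11.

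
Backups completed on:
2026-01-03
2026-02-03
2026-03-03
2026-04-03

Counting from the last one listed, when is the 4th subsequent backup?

2026-08-03

Each date is the 3rd; the gaps (31, 28, 31) track the month lengths.
The rule is the 3rd of each month.
Next: May 2026 → 2026-05-03.
Next: June 2026 → 2026-06-03.
Next: July 2026 → 2026-07-03.
August 2026: 2026-08-03.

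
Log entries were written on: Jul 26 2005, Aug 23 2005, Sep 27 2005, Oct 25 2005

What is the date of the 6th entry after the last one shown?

All dates are Tuesdays, 28, 35, 28 days apart.
Specifically, the 4th Tuesday of each month.
4th Tuesday of November 2005: Nov 22 2005.
4th Tuesday of December 2005: Dec 27 2005.
January 2006 — 4th Tuesday is Jan 24 2006.
4th Tuesday of February 2006: Feb 28 2006.
4th Tuesday of March 2006: Mar 28 2006.
4th Tuesday of April 2006: Apr 25 2006.

Apr 25 2006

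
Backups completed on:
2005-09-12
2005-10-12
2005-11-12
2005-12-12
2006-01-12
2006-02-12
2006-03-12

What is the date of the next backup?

2006-04-12

The day-of-month is always 12 (30, 31, 30, 31, 31, 28 days between events).
So this recurs on the 12th of each month.
Next: April 2006 → 2006-04-12.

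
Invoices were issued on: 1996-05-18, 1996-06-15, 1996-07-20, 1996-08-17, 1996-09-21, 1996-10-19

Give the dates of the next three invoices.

These are Saturdays at 28- or 35-day spacing (28, 35, 28, 35, 28).
The pattern: 3rd Saturday of the month.
November 1996 — 3rd Saturday is 1996-11-16.
3rd Saturday of December 1996: 1996-12-21.
3rd Saturday of January 1997: 1997-01-18.

1996-11-16, 1996-12-21, 1997-01-18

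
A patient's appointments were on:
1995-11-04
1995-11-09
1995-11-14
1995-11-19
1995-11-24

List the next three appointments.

Gaps between consecutive events: 5, 5, 5, 5 days — a constant 5-day interval.
1995-11-24 + 5 days = 1995-11-29.
1995-11-29 + 5 days = 1995-12-04.
1995-12-04 + 5 days = 1995-12-09.

1995-11-29, 1995-12-04, 1995-12-09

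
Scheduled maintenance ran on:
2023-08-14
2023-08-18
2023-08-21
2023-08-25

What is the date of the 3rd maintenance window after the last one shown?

The gap pattern 4, 3, 4 repeats every 2 events.
These are the Mondays and Fridays of each week.
Next Monday: 2023-08-28.
The following Friday is 2023-09-01.
The following Monday is 2023-09-04.

2023-09-04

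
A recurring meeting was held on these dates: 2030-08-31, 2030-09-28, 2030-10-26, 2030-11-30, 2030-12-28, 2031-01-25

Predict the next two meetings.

2031-02-22, 2031-03-29

All Saturdays; the gaps (28, 28, 35, 28, 28) vary with month length.
This is the last Saturday of each month.
Last Saturday of February 2031: 2031-02-22.
March 2031 ends with Saturday 2031-03-29.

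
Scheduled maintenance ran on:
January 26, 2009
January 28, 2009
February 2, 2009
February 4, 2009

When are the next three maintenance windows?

Every event lands on a Monday or Wednesday (gaps cycle 2, 5, 2).
So the schedule is: every Monday and Wednesday.
Next Monday: February 9, 2009.
Next Wednesday: February 11, 2009.
Next Monday: February 16, 2009.

February 9, 2009; February 11, 2009; February 16, 2009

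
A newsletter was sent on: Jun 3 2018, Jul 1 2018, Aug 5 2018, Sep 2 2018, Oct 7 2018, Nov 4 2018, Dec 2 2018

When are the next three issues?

Jan 6 2019, Feb 3 2019, Mar 3 2019

All dates are Sundays, 28, 35, 28, 35, 28, 28 days apart.
Specifically, the 1st Sunday of each month.
January 2019 — 1st Sunday is Jan 6 2019.
1st Sunday of February 2019: Feb 3 2019.
March 2019 — 1st Sunday is Mar 3 2019.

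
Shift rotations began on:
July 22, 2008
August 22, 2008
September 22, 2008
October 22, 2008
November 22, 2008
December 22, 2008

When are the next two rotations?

January 22, 2009; February 22, 2009

Gaps: 31, 31, 30, 31, 30 days — not constant. Every event is on the 22nd of the month.
Pattern: the 22nd of each month.
January 2009: January 22, 2009.
Next: February 2009 → February 22, 2009.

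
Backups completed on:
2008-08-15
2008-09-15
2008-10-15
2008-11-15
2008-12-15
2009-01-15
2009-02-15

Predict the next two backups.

2009-03-15, 2009-04-15

Each date is the 15th; the gaps (31, 30, 31, 30, 31, 31) track the month lengths.
The rule is the 15th of each month.
March 2009: 2009-03-15.
April 2009: 2009-04-15.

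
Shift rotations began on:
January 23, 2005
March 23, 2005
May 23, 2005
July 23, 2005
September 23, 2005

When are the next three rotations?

November 23, 2005; January 23, 2006; March 23, 2006

Each date is the 23rd; the gaps (59, 61, 61, 62) track the month lengths.
The rule is the 23rd of every 2 months.
November 2005: November 23, 2005.
January 2006: January 23, 2006.
March 2006: March 23, 2006.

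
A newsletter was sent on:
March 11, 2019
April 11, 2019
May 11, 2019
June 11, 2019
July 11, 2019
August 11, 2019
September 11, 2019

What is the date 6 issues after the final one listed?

The day-of-month is always 11 (31, 30, 31, 30, 31, 31 days between events).
So this recurs on the 11th of each month.
Next: October 2019 → October 11, 2019.
November 2019: November 11, 2019.
Next: December 2019 → December 11, 2019.
January 2020: January 11, 2020.
Next: February 2020 → February 11, 2020.
Next: March 2020 → March 11, 2020.

March 11, 2020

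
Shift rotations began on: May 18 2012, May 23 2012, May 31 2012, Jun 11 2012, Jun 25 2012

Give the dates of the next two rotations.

Gaps: 5, 8, 11, 14 days — each gap is 3 larger than the previous one.
Next gap: 17 days. Jun 25 2012 + 17 days = Jul 12 2012.
Next gap: 20 days. Jul 12 2012 + 20 days = Aug 1 2012.

Jul 12 2012, Aug 1 2012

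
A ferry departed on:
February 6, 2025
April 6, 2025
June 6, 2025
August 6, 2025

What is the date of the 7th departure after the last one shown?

October 6, 2026

Gaps: 59, 61, 61 days — not constant. Every event is on the 6th of the month.
Pattern: the 6th of every 2 months.
October 2025: October 6, 2025.
December 2025: December 6, 2025.
February 2026: February 6, 2026.
April 2026: April 6, 2026.
June 2026: June 6, 2026.
Next: August 2026 → August 6, 2026.
October 2026: October 6, 2026.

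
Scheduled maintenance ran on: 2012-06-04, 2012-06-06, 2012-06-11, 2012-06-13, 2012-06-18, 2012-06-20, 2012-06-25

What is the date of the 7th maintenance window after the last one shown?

The gap pattern 2, 5, 2, 5, 2, 5 repeats every 2 events.
These are the Mondays and Wednesdays of each week.
The following Wednesday is 2012-06-27.
Next Monday: 2012-07-02.
Next Wednesday: 2012-07-04.
The following Monday is 2012-07-09.
Next Wednesday: 2012-07-11.
Next Monday: 2012-07-16.
Next Wednesday: 2012-07-18.

2012-07-18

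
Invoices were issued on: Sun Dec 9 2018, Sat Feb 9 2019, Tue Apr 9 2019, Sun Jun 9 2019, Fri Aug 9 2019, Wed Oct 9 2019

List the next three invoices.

Mon Dec 9 2019, Sun Feb 9 2020, Thu Apr 9 2020

The day-of-month is always 9 (62, 59, 61, 61, 61 days between events).
So this recurs on the 9th of every 2 months.
Next: December 2019 → Mon Dec 9 2019.
February 2020: Sun Feb 9 2020.
April 2020: Thu Apr 9 2020.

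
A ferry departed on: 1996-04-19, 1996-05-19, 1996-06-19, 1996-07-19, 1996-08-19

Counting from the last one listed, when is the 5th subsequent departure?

1997-01-19

Gaps: 30, 31, 30, 31 days — not constant. Every event is on the 19th of the month.
Pattern: the 19th of each month.
Next: September 1996 → 1996-09-19.
October 1996: 1996-10-19.
November 1996: 1996-11-19.
Next: December 1996 → 1996-12-19.
Next: January 1997 → 1997-01-19.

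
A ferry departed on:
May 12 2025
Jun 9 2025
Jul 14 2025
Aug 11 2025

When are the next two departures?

Sep 8 2025, Oct 13 2025

These are Mondays at 28- or 35-day spacing (28, 35, 28).
The pattern: 2nd Monday of the month.
September 2025 — 2nd Monday is Sep 8 2025.
October 2025 — 2nd Monday is Oct 13 2025.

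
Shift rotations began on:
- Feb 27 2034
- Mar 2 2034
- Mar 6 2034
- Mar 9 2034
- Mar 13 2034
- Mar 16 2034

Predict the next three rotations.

Every event lands on a Monday or Thursday (gaps cycle 3, 4, 3, 4, 3).
So the schedule is: every Monday and Thursday.
The following Monday is Mar 20 2034.
Next Thursday: Mar 23 2034.
Next Monday: Mar 27 2034.

Mar 20 2034, Mar 23 2034, Mar 27 2034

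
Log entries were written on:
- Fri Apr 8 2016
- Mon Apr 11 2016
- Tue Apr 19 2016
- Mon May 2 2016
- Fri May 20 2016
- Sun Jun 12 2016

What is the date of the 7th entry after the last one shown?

Gaps: 3, 8, 13, 18, 23 days — each gap is 5 larger than the previous one.
Next gap: 28 days. Sun Jun 12 2016 + 28 days = Sun Jul 10 2016.
Next gap: 33 days. Sun Jul 10 2016 + 33 days = Fri Aug 12 2016.
Next gap: 38 days. Fri Aug 12 2016 + 38 days = Mon Sep 19 2016.
Next gap: 43 days. Mon Sep 19 2016 + 43 days = Tue Nov 1 2016.
Next gap: 48 days. Tue Nov 1 2016 + 48 days = Mon Dec 19 2016.
Next gap: 53 days. Mon Dec 19 2016 + 53 days = Fri Feb 10 2017.
Next gap: 58 days. Fri Feb 10 2017 + 58 days = Sun Apr 9 2017.

Sun Apr 9 2017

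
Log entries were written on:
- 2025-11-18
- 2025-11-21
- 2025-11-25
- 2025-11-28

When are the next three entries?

2025-12-02, 2025-12-05, 2025-12-09

Every event lands on a Tuesday or Friday (gaps cycle 3, 4, 3).
So the schedule is: every Tuesday and Friday.
Next Tuesday: 2025-12-02.
The following Friday is 2025-12-05.
Next Tuesday: 2025-12-09.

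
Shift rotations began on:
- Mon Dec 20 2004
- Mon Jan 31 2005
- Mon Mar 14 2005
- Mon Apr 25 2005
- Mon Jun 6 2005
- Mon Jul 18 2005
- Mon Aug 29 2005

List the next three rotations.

Mon Oct 10 2005, Mon Nov 21 2005, Mon Jan 2 2006

Gaps between consecutive events: 42, 42, 42, 42, 42, 42 days — a constant 42-day interval.
Mon Aug 29 2005 + 42 days = Mon Oct 10 2005.
Mon Oct 10 2005 + 42 days = Mon Nov 21 2005.
Mon Nov 21 2005 + 42 days = Mon Jan 2 2006.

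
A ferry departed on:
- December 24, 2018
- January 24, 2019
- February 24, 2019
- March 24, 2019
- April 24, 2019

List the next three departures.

The day-of-month is always 24 (31, 31, 28, 31 days between events).
So this recurs on the 24th of each month.
Next: May 2019 → May 24, 2019.
June 2019: June 24, 2019.
July 2019: July 24, 2019.

May 24, 2019; June 24, 2019; July 24, 2019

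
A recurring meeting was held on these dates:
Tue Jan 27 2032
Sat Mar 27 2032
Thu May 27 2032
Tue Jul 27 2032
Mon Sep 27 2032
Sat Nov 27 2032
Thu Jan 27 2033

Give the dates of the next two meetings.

Sun Mar 27 2033, Fri May 27 2033

Gaps: 60, 61, 61, 62, 61, 61 days — not constant. Every event is on the 27th of the month.
Pattern: the 27th of every 2 months.
Next: March 2033 → Sun Mar 27 2033.
May 2033: Fri May 27 2033.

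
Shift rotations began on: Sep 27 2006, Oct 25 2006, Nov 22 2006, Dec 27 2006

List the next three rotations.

Gaps: 28, 28, 35 days — a mix of 28 and 35. Every date is a Wednesday.
Each is the 4th Wednesday of its month.
4th Wednesday of January 2007: Jan 24 2007.
4th Wednesday of February 2007: Feb 28 2007.
4th Wednesday of March 2007: Mar 28 2007.

Jan 24 2007, Feb 28 2007, Mar 28 2007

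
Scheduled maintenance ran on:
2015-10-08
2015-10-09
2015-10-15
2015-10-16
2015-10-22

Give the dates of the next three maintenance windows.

2015-10-23, 2015-10-29, 2015-10-30

The gap pattern 1, 6, 1, 6 repeats every 2 events.
These are the Thursdays and Fridays of each week.
The following Friday is 2015-10-23.
Next Thursday: 2015-10-29.
Next Friday: 2015-10-30.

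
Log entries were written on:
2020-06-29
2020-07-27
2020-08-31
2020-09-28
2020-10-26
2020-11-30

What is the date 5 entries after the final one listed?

2021-04-26

All Mondays; the gaps (28, 35, 28, 28, 35) vary with month length.
This is the last Monday of each month.
Last Monday of December 2020: 2020-12-28.
January 2021 ends with Monday 2021-01-25.
February 2021 ends with Monday 2021-02-22.
March 2021 ends with Monday 2021-03-29.
Last Monday of April 2021: 2021-04-26.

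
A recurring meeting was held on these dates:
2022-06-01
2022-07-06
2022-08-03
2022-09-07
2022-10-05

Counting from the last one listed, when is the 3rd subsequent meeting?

All dates are Wednesdays, 35, 28, 35, 28 days apart.
Specifically, the 1st Wednesday of each month.
1st Wednesday of November 2022: 2022-11-02.
1st Wednesday of December 2022: 2022-12-07.
1st Wednesday of January 2023: 2023-01-04.

2023-01-04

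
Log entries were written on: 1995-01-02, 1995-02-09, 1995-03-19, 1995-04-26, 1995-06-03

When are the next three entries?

Every event comes 38 days after the last (38, 38, 38, 38).
1995-06-03 + 38 days = 1995-07-11.
1995-07-11 + 38 days = 1995-08-18.
1995-08-18 + 38 days = 1995-09-25.

1995-07-11, 1995-08-18, 1995-09-25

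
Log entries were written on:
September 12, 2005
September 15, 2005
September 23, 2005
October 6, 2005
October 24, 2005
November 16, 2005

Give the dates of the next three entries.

December 14, 2005; January 16, 2006; February 23, 2006

Intervals are 3, 8, 13, 18, 23 days — an arithmetic progression with common difference 5.
Next gap: 28 days. November 16, 2005 + 28 days = December 14, 2005.
Next gap: 33 days. December 14, 2005 + 33 days = January 16, 2006.
Next gap: 38 days. January 16, 2006 + 38 days = February 23, 2006.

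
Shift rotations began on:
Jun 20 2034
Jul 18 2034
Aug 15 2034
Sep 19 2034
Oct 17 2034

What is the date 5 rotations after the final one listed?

Mar 20 2035

All dates are Tuesdays, 28, 28, 35, 28 days apart.
Specifically, the 3rd Tuesday of each month.
November 2034 — 3rd Tuesday is Nov 21 2034.
December 2034 — 3rd Tuesday is Dec 19 2034.
January 2035 — 3rd Tuesday is Jan 16 2035.
February 2035 — 3rd Tuesday is Feb 20 2035.
3rd Tuesday of March 2035: Mar 20 2035.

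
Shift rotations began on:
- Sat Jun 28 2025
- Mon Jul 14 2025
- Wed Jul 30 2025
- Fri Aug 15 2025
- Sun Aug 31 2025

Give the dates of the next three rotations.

The spacing is 16, 16, 16, 16 days — always 16 days.
Sun Aug 31 2025 + 16 days = Tue Sep 16 2025.
Tue Sep 16 2025 + 16 days = Thu Oct 2 2025.
Thu Oct 2 2025 + 16 days = Sat Oct 18 2025.

Tue Sep 16 2025, Thu Oct 2 2025, Sat Oct 18 2025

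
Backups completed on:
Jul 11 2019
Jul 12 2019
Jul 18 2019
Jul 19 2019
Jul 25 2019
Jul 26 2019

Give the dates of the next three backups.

Aug 1 2019, Aug 2 2019, Aug 8 2019

The gap pattern 1, 6, 1, 6, 1 repeats every 2 events.
These are the Thursdays and Fridays of each week.
The following Thursday is Aug 1 2019.
Next Friday: Aug 2 2019.
Next Thursday: Aug 8 2019.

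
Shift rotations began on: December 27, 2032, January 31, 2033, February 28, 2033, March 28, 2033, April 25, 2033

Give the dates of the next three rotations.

May 30, 2033; June 27, 2033; July 25, 2033

These are Mondays with 35, 28, 28, 28-day gaps.
Each is the final Monday of its month — January 31, 2033 is past the 28th, so '4th Monday' doesn't fit.
May 2033 ends with Monday May 30, 2033.
June 2033 ends with Monday June 27, 2033.
Last Monday of July 2033: July 25, 2033.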